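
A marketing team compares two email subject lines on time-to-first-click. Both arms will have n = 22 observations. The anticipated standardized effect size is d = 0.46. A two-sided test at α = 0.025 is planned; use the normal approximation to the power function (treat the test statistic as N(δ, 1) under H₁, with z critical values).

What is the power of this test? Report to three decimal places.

Noncentrality parameter: δ = d·√(n/2) = 0.46 × √(22/2) = 1.5256
Two-sided α = 0.025 → critical value z_{0.0125} = 2.241.
Power = Φ(δ − 2.241) + Φ(−δ − 2.241) = Φ(-0.716) + Φ(-3.767) = 0.2371 + 0.0001 = 0.2372.

Power ≈ 0.237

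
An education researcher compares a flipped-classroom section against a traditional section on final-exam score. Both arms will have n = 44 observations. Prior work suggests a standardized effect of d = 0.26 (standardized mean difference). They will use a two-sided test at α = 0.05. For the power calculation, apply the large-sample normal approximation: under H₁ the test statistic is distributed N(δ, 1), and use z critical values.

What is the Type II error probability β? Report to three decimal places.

β ≈ 0.770

Noncentrality parameter: δ = d·√(n/2) = 0.26 × √(44/2) = 1.2195
Critical value for a two-sided test at α = 0.05: z_{α/2} = 1.960.
Power = Φ(δ − 1.960) + Φ(−δ − 1.960) = Φ(-0.740) + Φ(-3.179) = 0.2295 + 0.0007 = 0.2302.
Type II error: β = 1 − power = 1 − 0.2302 = 0.7698.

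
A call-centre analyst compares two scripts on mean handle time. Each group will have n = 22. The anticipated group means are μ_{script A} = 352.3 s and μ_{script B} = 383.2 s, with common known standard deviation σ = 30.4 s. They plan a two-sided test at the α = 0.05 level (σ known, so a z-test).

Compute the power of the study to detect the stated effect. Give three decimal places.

Standardized effect: d = |μ_{script A} − μ_{script B}| / σ = |352.3 − 383.2| / 30.4 = 1.0164
Noncentrality parameter: δ = d·√(n/2) = 1.0164 × √(22/2) = 3.3712
Two-sided α = 0.05 → critical value z_{0.025} = 1.960.
Power = Φ(δ − 1.960) + Φ(−δ − 1.960) = Φ(1.411) + Φ(-5.331) = 0.9209 + 0.0000 = 0.9209.

Power ≈ 0.921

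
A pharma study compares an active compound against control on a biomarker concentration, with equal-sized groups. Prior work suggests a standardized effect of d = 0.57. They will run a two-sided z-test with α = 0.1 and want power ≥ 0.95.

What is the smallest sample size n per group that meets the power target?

n = 67 per group

Set Φ(δ − 1.645) = 0.95; then δ − 1.645 = Φ⁻¹(0.95) = 1.645, giving δ = 3.290.
(Ignoring the negligible lower-tail rejection probability gives the usual closed-form inversion.)
δ = d·√(n/2) ⇒ n = 2(δ/d)² = 2 × (3.290 / 0.57)² = 66.62.
Rounding up, n = 67 per group.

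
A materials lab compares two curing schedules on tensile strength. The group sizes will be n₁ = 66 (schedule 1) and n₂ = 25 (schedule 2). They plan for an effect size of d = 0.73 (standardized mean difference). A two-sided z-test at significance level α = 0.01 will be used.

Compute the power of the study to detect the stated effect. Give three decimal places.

Power ≈ 0.703

Noncentrality parameter: δ = d / √(1/n₁ + 1/n₂) = 0.73 / √(1/66 + 1/25) = 3.1085
Critical value for a two-sided test at α = 0.01: z_{α/2} = 2.576.
Power = Φ(δ − 2.576) + Φ(−δ − 2.576) = Φ(0.533) + Φ(-5.684) = 0.7029 + 0.0000 = 0.7029.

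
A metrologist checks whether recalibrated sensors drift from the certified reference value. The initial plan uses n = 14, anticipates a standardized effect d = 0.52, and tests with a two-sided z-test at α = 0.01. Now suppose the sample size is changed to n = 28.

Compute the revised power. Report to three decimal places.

Power ≈ 0.570

With n = 28: δ = d·√n = 0.52 × √28 = 2.7516. Critical value z_{0.005} = 2.576.
Revised power = Φ(δ − 2.576) + Φ(−δ − 2.576) = Φ(0.176) + Φ(-5.327) = 0.5698 + 0.0000 = 0.5698.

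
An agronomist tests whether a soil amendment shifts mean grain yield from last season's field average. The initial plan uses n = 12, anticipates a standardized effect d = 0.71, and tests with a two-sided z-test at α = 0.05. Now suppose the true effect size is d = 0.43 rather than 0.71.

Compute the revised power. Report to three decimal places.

Power ≈ 0.319

With d = 0.43: δ = d·√n = 0.43 × √12 = 1.4896. Critical value z_{0.025} = 1.960.
Revised power = Φ(δ − 1.960) + Φ(−δ − 1.960) = Φ(-0.470) + Φ(-3.450) = 0.3190 + 0.0003 = 0.3193.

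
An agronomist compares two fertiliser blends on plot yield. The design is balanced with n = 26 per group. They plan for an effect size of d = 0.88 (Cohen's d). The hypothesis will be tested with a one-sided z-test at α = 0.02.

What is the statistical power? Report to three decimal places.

Noncentrality parameter: λ = d·√(n/2) = 0.88 × √(26/2) = 3.1729
One-sided α = 0.02 → critical value z_{0.02} = 2.054.
Power = Φ(λ − 2.054) = Φ(1.119) = 0.8685.

Power ≈ 0.868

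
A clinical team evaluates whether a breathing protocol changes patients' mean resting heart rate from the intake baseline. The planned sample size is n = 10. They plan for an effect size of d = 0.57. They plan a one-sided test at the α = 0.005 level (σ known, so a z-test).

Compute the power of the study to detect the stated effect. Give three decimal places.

Noncentrality parameter: δ = d·√n = 0.57 × √10 = 1.8025
One-sided α = 0.005 → critical value z_{0.005} = 2.576.
Power = P(Z > 2.576 − δ) = Φ(-0.773) = 0.2197.

Power ≈ 0.220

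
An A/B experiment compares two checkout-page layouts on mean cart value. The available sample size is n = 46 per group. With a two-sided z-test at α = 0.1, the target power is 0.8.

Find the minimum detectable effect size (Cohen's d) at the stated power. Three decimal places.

d ≈ 0.518

Need Φ(δ − 1.645) = 0.8, so δ = 1.645 + 0.842 = 2.486.
(The second rejection-region term Φ(−δ − z_{α/2}) is negligible and dropped.)
δ = d·√(n/2) ⇒ d = δ/√(n/2) = 2.486/√(46/2) = 0.5185.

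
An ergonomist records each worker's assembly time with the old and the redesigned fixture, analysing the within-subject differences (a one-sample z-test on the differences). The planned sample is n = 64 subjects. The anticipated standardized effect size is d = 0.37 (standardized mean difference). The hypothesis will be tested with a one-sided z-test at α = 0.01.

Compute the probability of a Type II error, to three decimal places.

β ≈ 0.263

Noncentrality parameter: δ = d·√n = 0.37 × √64 = 2.9600
Critical value for a one-sided test at α = 0.01: z_α = 2.326.
Power = Φ(δ − 2.326) = Φ(0.634) = 0.7368.
Type II error: β = 1 − power = 1 − 0.7368 = 0.2632.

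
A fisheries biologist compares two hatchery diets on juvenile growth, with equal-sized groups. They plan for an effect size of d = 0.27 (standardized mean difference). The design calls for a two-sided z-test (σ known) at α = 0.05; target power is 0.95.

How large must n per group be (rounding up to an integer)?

n = 357 per group

Set Φ(δ − 1.960) = 0.95; then δ − 1.960 = Φ⁻¹(0.95) = 1.645, giving δ = 3.605.
(Ignoring the negligible lower-tail rejection probability gives the usual closed-form inversion.)
δ = d·√(n/2) ⇒ n = 2(δ/d)² = 2 × (3.605 / 0.27)² = 356.51.
Rounding up, n = 357 per group.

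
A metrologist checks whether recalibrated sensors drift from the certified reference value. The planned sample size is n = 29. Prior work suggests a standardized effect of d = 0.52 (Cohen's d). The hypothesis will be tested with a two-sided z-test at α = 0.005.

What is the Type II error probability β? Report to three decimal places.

Noncentrality parameter: δ = d·√n = 0.52 × √29 = 2.8003
Two-sided α = 0.005 → critical value z_{0.0025} = 2.807.
Power = Φ(δ − 2.807) + Φ(−δ − 2.807) = Φ(-0.007) + Φ(-5.607) = 0.4973 + 0.0000 = 0.4973.
Type II error: β = 1 − power = 1 − 0.4973 = 0.5027.

β ≈ 0.503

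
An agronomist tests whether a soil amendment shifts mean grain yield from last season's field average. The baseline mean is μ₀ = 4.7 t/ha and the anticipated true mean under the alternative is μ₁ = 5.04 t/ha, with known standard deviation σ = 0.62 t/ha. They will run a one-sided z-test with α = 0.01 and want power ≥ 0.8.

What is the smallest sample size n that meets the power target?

n = 34

Standardized effect: d = |μ₁ − μ₀| / σ = |5.04 − 4.7| / 0.62 = 0.5484
For power 0.8 need Φ(δ − z_{0.01}) = 0.8, so δ = z_{0.01} + z_{0.20} = 2.326 + 0.842 = 3.168.
δ = d·√n ⇒ n = (δ/d)² = (3.168 / 0.5484)² = 33.37.
Rounding up, n = 34.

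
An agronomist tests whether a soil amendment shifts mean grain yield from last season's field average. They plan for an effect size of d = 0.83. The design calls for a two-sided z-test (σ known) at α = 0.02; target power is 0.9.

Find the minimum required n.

For power 0.9 need Φ(δ − z_{0.01}) = 0.9, so δ = z_{0.01} + z_{0.10} = 2.326 + 1.282 = 3.608.
(The Φ(−δ − z_{α/2}) term is vanishingly small for δ > 0 and is dropped in the standard sample-size formula.)
δ = d·√n ⇒ n = (δ/d)² = (3.608 / 0.83)² = 18.90.
Rounding up, n = 19.

n = 19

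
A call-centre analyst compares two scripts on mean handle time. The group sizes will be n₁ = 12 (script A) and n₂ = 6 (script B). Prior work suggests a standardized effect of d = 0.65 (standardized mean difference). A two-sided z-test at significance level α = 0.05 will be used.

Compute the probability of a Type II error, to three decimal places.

β ≈ 0.745

Noncentrality parameter: δ = d / √(1/n₁ + 1/n₂) = 0.65 / √(1/12 + 1/6) = 1.3000
Critical value for a two-sided test at α = 0.05: z_{α/2} = 1.960.
Power = Φ(δ − 1.960) + Φ(−δ − 1.960) = Φ(-0.660) + Φ(-3.260) = 0.2546 + 0.0006 = 0.2552.
Type II error: β = 1 − power = 1 − 0.2552 = 0.7448.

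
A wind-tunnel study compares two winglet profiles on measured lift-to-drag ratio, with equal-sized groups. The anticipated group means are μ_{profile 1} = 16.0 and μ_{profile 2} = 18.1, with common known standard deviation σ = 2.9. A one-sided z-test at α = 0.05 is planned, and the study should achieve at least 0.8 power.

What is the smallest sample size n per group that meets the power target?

n = 24 per group

Standardized effect: d = |μ_{profile 1} − μ_{profile 2}| / σ = |16.0 − 18.1| / 2.9 = 0.7241
For power 0.8 need Φ(δ − z_{0.05}) = 0.8, so δ = z_{0.05} + z_{0.20} = 1.645 + 0.842 = 2.486.
δ = d·√(n/2) ⇒ n = 2(δ/d)² = 2 × (2.486 / 0.7241)² = 23.58.
Rounding up, n = 24 per group.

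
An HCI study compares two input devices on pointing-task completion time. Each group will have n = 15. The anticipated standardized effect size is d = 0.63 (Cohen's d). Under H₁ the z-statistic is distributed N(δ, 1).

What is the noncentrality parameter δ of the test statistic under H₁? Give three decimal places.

δ ≈ 1.725

δ = d·√(n/2) = 0.63 × √(15/2) = 1.7253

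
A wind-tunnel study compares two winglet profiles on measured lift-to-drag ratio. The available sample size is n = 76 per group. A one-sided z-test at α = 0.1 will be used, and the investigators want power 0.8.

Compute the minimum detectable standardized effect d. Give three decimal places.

d ≈ 0.344

Need Φ(δ − 1.282) = 0.8, so δ = 1.282 + 0.842 = 2.123.
δ = d·√(n/2) ⇒ d = δ/√(n/2) = 2.123/√(76/2) = 0.3444.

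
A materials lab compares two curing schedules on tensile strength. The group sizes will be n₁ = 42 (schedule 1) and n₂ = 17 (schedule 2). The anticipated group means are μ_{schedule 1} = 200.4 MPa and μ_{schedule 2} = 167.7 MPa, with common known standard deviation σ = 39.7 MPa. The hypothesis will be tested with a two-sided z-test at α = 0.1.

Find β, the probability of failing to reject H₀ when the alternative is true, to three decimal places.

β ≈ 0.111

Standardized effect: d = |μ_{schedule 1} − μ_{schedule 2}| / σ = |200.4 − 167.7| / 39.7 = 0.8237
Noncentrality parameter: λ = d / √(1/n₁ + 1/n₂) = 0.8237 / √(1/42 + 1/17) = 2.8654
Two-sided α = 0.1 → critical value z_{0.05} = 1.645.
Power = Φ(λ − 1.645) + Φ(−λ − 1.645) = Φ(1.221) + Φ(-4.510) = 0.8889 + 0.0000 = 0.8889.
Type II error: β = 1 − power = 1 − 0.8889 = 0.1111.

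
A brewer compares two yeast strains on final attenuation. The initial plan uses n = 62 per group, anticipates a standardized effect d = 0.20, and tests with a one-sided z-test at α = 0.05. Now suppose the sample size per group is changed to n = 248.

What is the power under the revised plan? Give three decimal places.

Power ≈ 0.720

With n = 248 per group: δ = d·√(n/2) = 0.20 × √(248/2) = 2.2271. Critical value z_{0.05} = 1.645.
Revised power = Φ(δ − 1.645) = Φ(0.582) = 0.7198.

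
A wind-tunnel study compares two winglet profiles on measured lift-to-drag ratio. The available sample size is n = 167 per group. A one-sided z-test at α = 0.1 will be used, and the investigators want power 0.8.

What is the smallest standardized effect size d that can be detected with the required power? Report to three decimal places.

d ≈ 0.232

Required noncentrality: δ = z_{0.1} + z_{0.20} = 1.282 + 0.842 = 2.123.
δ = d·√(n/2) ⇒ d = δ/√(n/2) = 2.123/√(167/2) = 0.2323.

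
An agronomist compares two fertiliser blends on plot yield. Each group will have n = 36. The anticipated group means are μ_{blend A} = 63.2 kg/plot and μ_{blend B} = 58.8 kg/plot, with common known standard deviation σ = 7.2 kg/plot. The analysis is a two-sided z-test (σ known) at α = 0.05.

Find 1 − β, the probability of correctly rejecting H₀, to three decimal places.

Standardized effect: d = |μ_{blend A} − μ_{blend B}| / σ = |63.2 − 58.8| / 7.2 = 0.6111
Noncentrality parameter: δ = d·√(n/2) = 0.6111 × √(36/2) = 2.5927
Two-sided α = 0.05 → critical value z_{0.025} = 1.960.
Power = Φ(δ − 1.960) + Φ(−δ − 1.960) = Φ(0.633) + Φ(-4.553) = 0.7366 + 0.0000 = 0.7366.

Power ≈ 0.737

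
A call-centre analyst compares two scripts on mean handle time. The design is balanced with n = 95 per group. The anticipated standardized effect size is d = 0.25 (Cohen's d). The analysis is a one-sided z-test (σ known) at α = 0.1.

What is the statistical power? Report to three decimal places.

Power ≈ 0.671

Noncentrality parameter: λ = d·√(n/2) = 0.25 × √(95/2) = 1.7230
Critical value for a one-sided test at α = 0.1: z_α = 1.282.
Power = Φ(λ − 1.282) = Φ(0.441) = 0.6706.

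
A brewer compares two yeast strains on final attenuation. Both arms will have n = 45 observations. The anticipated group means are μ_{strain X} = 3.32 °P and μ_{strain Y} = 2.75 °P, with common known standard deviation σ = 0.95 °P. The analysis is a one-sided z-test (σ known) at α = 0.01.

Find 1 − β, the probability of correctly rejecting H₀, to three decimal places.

Standardized effect: d = |μ_{strain X} − μ_{strain Y}| / σ = |3.32 − 2.75| / 0.95 = 0.6000
Noncentrality parameter: λ = d·√(n/2) = 0.6000 × √(45/2) = 2.8460
One-sided α = 0.01 → critical value z_{0.01} = 2.326.
Power = P(Z > 2.326 − λ) = Φ(0.520) = 0.6984.

Power ≈ 0.698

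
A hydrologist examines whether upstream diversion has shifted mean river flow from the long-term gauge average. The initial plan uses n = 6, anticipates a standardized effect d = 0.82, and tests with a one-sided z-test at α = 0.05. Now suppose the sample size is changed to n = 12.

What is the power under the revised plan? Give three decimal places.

With n = 12: δ = d·√n = 0.82 × √12 = 2.8406. Critical value z_{0.05} = 1.645.
Revised power = Φ(δ − 1.645) = Φ(1.196) = 0.8841.

Power ≈ 0.884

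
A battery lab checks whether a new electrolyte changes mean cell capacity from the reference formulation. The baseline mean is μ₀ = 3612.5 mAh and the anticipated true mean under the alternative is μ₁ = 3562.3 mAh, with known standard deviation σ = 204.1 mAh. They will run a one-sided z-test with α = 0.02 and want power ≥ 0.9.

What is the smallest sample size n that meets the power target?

n = 184

Standardized effect: d = |μ₁ − μ₀| / σ = |3562.3 − 3612.5| / 204.1 = 0.2460
Set Φ(δ − 2.054) = 0.9; then δ − 2.054 = Φ⁻¹(0.9) = 1.282, giving δ = 3.335.
δ = d·√n ⇒ n = (δ/d)² = (3.335 / 0.2460)² = 183.89.
Round up to the next whole unit.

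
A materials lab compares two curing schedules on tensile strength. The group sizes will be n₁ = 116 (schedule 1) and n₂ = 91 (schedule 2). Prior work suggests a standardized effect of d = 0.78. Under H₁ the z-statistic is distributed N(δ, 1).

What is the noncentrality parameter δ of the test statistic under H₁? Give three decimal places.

δ ≈ 5.570

δ = d / √(1/n₁ + 1/n₂) = 0.78 / √(1/116 + 1/91) = 5.5701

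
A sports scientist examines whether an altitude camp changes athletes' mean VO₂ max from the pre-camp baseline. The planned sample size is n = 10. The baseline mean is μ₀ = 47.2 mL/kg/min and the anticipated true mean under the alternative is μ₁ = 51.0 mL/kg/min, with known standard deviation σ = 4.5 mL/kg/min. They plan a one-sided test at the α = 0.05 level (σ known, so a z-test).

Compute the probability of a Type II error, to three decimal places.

Standardized effect: d = |μ₁ − μ₀| / σ = |51.0 − 47.2| / 4.5 = 0.8444
Noncentrality parameter: δ = d·√n = 0.8444 × √10 = 2.6704
One-sided α = 0.05 → critical value z_{0.05} = 1.645.
Power = Φ(δ − 1.645) = Φ(1.026) = 0.8474.
Type II error: β = 1 − power = 1 − 0.8474 = 0.1526.

β ≈ 0.153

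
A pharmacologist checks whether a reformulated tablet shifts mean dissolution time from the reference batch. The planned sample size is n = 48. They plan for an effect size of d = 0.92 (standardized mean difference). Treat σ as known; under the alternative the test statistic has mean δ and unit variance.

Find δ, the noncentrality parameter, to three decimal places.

δ ≈ 6.374

The noncentrality parameter scales effect size by the design's sample-size factor: δ = d·√n = 0.92 × √48 = 6.3739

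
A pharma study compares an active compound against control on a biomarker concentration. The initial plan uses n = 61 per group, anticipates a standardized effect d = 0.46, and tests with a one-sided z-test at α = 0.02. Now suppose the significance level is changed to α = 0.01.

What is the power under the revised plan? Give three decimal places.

Power ≈ 0.585

δ = d·√(n/2) = 0.46 × √(61/2) = 2.5404 (unchanged). New critical value: z_{0.01} = 2.326.
Revised power = P(Z > 2.326 − δ) = Φ(0.214) = 0.5848.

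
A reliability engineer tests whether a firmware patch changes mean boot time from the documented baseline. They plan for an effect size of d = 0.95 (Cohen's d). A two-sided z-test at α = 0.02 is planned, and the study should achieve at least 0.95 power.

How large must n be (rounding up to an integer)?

n = 18

For power 0.95 need Φ(δ − z_{0.01}) = 0.95, so δ = z_{0.01} + z_{0.05} = 2.326 + 1.645 = 3.971.
(The Φ(−δ − z_{α/2}) term is vanishingly small for δ > 0 and is dropped in the standard sample-size formula.)
δ = d·√n ⇒ n = (δ/d)² = (3.971 / 0.95)² = 17.47.
Round up to the next whole unit.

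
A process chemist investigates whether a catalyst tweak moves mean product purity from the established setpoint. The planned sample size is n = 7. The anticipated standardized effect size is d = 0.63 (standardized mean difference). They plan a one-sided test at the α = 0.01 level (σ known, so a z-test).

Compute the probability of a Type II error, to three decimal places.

Noncentrality parameter: δ = d·√n = 0.63 × √7 = 1.6668
One-sided α = 0.01 → critical value z_{0.01} = 2.326.
Power = Φ(δ − 2.326) = Φ(-0.660) = 0.2548.
Type II error: β = 1 − power = 1 − 0.2548 = 0.7452.

β ≈ 0.745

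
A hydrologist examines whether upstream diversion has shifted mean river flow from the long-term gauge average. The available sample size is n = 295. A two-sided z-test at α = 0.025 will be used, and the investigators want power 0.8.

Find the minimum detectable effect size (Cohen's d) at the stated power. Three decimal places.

Required noncentrality: δ = z_{0.0125} + z_{0.20} = 2.241 + 0.842 = 3.083.
(Lower-tail contribution to power is negligible for δ > 0.)
δ = d·√n ⇒ d = δ/√n = 3.083/√295 = 0.1795.

d ≈ 0.180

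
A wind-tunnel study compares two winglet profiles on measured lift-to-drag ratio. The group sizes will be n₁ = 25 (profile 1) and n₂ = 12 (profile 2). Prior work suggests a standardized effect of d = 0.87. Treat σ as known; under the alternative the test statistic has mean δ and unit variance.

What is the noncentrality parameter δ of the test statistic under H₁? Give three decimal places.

δ ≈ 2.477

δ = d / √(1/n₁ + 1/n₂) = 0.87 / √(1/25 + 1/12) = 2.4773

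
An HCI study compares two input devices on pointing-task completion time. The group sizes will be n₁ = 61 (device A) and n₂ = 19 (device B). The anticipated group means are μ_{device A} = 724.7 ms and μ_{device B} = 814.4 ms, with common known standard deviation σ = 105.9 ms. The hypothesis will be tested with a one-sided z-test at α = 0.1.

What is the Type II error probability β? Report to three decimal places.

Standardized effect: d = |μ_{device A} − μ_{device B}| / σ = |724.7 − 814.4| / 105.9 = 0.8470
Noncentrality parameter: δ = d / √(1/n₁ + 1/n₂) = 0.8470 / √(1/61 + 1/19) = 3.2240
Critical value for a one-sided test at α = 0.1: z_α = 1.282.
Power = Φ(δ − 1.282) = Φ(1.942) = 0.9740.
Type II error: β = 1 − power = 1 − 0.9740 = 0.0260.

β ≈ 0.026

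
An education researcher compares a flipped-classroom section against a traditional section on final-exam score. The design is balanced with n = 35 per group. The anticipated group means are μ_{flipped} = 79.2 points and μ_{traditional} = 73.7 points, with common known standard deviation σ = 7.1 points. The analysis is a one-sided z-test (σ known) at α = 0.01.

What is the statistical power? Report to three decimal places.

Power ≈ 0.820

Standardized effect: d = |μ_{flipped} − μ_{traditional}| / σ = |79.2 − 73.7| / 7.1 = 0.7746
Noncentrality parameter: δ = d·√(n/2) = 0.7746 × √(35/2) = 3.2406
Critical value for a one-sided test at α = 0.01: z_α = 2.326.
Power = P(Z > 2.326 − δ) = Φ(0.914) = 0.8197.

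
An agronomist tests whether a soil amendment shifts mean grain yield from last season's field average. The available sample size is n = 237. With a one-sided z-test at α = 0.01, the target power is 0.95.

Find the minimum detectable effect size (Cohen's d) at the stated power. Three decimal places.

d ≈ 0.258

Required noncentrality: δ = z_{0.01} + z_{0.05} = 2.326 + 1.645 = 3.971.
δ = d·√n ⇒ d = δ/√n = 3.971/√237 = 0.2580.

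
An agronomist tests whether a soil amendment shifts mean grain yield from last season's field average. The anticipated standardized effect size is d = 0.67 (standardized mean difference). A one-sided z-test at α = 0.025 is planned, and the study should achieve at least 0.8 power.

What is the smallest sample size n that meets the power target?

For power 0.8 need Φ(δ − z_{0.025}) = 0.8, so δ = z_{0.025} + z_{0.20} = 1.960 + 0.842 = 2.802.
δ = d·√n ⇒ n = (δ/d)² = (2.802 / 0.67)² = 17.48.
Rounding up, n = 18.

n = 18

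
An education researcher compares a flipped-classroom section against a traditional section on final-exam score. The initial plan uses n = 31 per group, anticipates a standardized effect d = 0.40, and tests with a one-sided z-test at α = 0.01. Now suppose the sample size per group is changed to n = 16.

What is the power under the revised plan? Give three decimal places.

With n = 16 per group: δ = d·√(n/2) = 0.40 × √(16/2) = 1.1314. Critical value z_{0.01} = 2.326.
Revised power = Φ(δ − 2.326) = Φ(-1.195) = 0.1160.

Power ≈ 0.116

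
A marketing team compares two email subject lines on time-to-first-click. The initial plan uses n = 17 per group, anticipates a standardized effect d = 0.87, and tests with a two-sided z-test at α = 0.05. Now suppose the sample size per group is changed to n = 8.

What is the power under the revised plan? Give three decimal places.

Power ≈ 0.413

With n = 8 per group: δ = d·√(n/2) = 0.87 × √(8/2) = 1.7400. Critical value z_{0.025} = 1.960.
Revised power = Φ(δ − 1.960) + Φ(−δ − 1.960) = Φ(-0.220) + Φ(-3.700) = 0.4129 + 0.0001 = 0.4131.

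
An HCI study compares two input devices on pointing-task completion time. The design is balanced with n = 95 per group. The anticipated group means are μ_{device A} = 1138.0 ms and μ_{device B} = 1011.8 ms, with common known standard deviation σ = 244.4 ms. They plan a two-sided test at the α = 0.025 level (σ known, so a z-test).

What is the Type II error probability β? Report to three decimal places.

β ≈ 0.094

Standardized effect: d = |μ_{device A} − μ_{device B}| / σ = |1138.0 − 1011.8| / 244.4 = 0.5164
Noncentrality parameter: δ = d·√(n/2) = 0.5164 × √(95/2) = 3.5588
Two-sided α = 0.025 → critical value z_{0.0125} = 2.241.
Power = Φ(δ − 2.241) + Φ(−δ − 2.241) = Φ(1.317) + Φ(-5.800) = 0.9061 + 0.0000 = 0.9061.
Type II error: β = 1 − power = 1 − 0.9061 = 0.0939.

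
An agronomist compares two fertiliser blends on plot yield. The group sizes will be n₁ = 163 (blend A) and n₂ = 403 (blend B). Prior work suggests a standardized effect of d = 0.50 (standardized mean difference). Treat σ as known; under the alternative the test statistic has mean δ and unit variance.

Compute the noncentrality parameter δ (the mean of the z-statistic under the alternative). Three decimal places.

The noncentrality parameter scales effect size by the design's sample-size factor: δ = d / √(1/n₁ + 1/n₂) = 0.50 / √(1/163 + 1/403) = 5.3865

δ ≈ 5.387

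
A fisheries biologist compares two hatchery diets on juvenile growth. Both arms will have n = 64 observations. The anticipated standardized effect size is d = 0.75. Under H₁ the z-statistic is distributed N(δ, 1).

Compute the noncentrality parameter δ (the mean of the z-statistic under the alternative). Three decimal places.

The noncentrality parameter scales effect size by the design's sample-size factor: δ = d·√(n/2) = 0.75 × √(64/2) = 4.2426

δ ≈ 4.243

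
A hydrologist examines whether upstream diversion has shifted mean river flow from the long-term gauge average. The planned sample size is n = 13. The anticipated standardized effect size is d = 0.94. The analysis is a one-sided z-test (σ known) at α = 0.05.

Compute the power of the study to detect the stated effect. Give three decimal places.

Noncentrality parameter: δ = d·√n = 0.94 × √13 = 3.3892
Critical value for a one-sided test at α = 0.05: z_α = 1.645.
Power = Φ(δ − 1.645) = Φ(1.744) = 0.9595.

Power ≈ 0.959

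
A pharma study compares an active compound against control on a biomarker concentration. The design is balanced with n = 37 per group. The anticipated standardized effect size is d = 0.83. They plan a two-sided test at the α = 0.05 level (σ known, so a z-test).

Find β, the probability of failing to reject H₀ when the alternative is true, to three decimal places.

β ≈ 0.054

Noncentrality parameter: δ = d·√(n/2) = 0.83 × √(37/2) = 3.5700
Two-sided α = 0.05 → critical value z_{0.025} = 1.960.
Power = Φ(δ − 1.960) + Φ(−δ − 1.960) = Φ(1.610) + Φ(-5.530) = 0.9463 + 0.0000 = 0.9463.
Type II error: β = 1 − power = 1 − 0.9463 = 0.0537.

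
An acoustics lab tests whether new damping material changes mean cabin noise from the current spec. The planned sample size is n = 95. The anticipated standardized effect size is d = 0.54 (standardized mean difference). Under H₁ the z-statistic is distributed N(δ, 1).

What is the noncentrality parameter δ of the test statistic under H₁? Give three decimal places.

The noncentrality parameter scales effect size by the design's sample-size factor: δ = d·√n = 0.54 × √95 = 5.2633

δ ≈ 5.263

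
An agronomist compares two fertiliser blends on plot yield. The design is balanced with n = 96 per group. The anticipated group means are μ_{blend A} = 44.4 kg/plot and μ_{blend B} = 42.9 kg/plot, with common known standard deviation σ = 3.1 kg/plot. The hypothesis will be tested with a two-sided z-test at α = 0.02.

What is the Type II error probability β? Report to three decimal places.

Standardized effect: d = |μ_{blend A} − μ_{blend B}| / σ = |44.4 − 42.9| / 3.1 = 0.4839
Noncentrality parameter: δ = d·√(n/2) = 0.4839 × √(96/2) = 3.3524
Critical value for a two-sided test at α = 0.02: z_{α/2} = 2.326.
Power = Φ(δ − 2.326) + Φ(−δ − 2.326) = Φ(1.026) + Φ(-5.679) = 0.8476 + 0.0000 = 0.8476.
Type II error: β = 1 − power = 1 − 0.8476 = 0.1524.

β ≈ 0.152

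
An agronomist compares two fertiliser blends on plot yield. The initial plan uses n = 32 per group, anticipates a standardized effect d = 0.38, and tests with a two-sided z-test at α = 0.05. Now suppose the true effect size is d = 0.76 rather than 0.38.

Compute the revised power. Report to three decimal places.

With d = 0.76: δ = d·√(n/2) = 0.76 × √(32/2) = 3.0400. Critical value z_{0.025} = 1.960.
Revised power = Φ(δ − 1.960) + Φ(−δ − 1.960) = Φ(1.080) + Φ(-5.000) = 0.8599 + 0.0000 = 0.8599.

Power ≈ 0.860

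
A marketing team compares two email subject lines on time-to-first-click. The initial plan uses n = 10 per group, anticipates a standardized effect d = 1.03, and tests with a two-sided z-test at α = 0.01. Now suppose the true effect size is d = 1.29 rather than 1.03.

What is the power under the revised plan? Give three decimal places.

Power ≈ 0.621

With d = 1.29: δ = d·√(n/2) = 1.29 × √(10/2) = 2.8845. Critical value z_{0.005} = 2.576.
Revised power = Φ(δ − 2.576) + Φ(−δ − 2.576) = Φ(0.309) + Φ(-5.460) = 0.6212 + 0.0000 = 0.6212.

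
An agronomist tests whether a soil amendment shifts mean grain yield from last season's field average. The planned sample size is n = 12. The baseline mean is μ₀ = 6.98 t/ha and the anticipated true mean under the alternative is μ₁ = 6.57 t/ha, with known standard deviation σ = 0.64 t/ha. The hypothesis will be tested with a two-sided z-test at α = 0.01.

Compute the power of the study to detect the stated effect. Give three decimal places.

Power ≈ 0.361

Standardized effect: d = |μ₁ − μ₀| / σ = |6.57 − 6.98| / 0.64 = 0.6406
Noncentrality parameter: δ = d·√n = 0.6406 × √12 = 2.2192
Critical value for a two-sided test at α = 0.01: z_{α/2} = 2.576.
Power = Φ(δ − 2.576) + Φ(−δ − 2.576) = Φ(-0.357) + Φ(-4.795) = 0.3607 + 0.0000 = 0.3607.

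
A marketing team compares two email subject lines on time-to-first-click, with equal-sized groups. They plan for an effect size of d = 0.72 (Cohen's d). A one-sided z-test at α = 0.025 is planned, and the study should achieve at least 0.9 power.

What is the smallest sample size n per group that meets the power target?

Set Φ(δ − 1.960) = 0.9; then δ − 1.960 = Φ⁻¹(0.9) = 1.282, giving δ = 3.242.
δ = d·√(n/2) ⇒ n = 2(δ/d)² = 2 × (3.242 / 0.72)² = 40.54.
Round up to the next whole unit.

n = 41 per group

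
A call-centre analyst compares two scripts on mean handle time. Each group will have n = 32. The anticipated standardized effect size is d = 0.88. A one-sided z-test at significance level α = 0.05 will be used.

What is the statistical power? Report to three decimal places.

Noncentrality parameter: δ = d·√(n/2) = 0.88 × √(32/2) = 3.5200
One-sided α = 0.05 → critical value z_{0.05} = 1.645.
Power = Φ(δ − 1.645) = Φ(1.875) = 0.9696.

Power ≈ 0.970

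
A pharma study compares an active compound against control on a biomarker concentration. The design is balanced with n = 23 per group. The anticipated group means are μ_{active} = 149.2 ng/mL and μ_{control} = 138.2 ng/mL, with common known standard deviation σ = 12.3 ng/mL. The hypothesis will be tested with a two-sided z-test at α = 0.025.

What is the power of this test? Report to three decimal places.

Power ≈ 0.786

Standardized effect: d = |μ_{active} − μ_{control}| / σ = |149.2 − 138.2| / 12.3 = 0.8943
Noncentrality parameter: λ = d·√(n/2) = 0.8943 × √(23/2) = 3.0327
Critical value for a two-sided test at α = 0.025: z_{α/2} = 2.241.
Power = Φ(λ − 2.241) + Φ(−λ − 2.241) = Φ(0.791) + Φ(-5.274) = 0.7856 + 0.0000 = 0.7856.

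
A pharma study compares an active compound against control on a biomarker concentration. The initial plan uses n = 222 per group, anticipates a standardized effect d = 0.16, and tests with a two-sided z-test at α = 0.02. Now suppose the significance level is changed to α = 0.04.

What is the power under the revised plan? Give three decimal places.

δ = d·√(n/2) = 0.16 × √(222/2) = 1.6857 (unchanged). New critical value: z_{0.02} = 2.054.
Revised power = Φ(δ − 2.054) + Φ(−δ − 2.054) = Φ(-0.368) + Φ(-3.739) = 0.3564 + 0.0001 = 0.3565.

Power ≈ 0.357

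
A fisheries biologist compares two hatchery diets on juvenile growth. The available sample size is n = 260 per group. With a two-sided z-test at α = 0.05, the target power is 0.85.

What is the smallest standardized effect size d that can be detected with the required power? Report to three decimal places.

d ≈ 0.263

Required noncentrality: δ = z_{0.025} + z_{0.15} = 1.960 + 1.036 = 2.996.
(The second rejection-region term Φ(−δ − z_{α/2}) is negligible and dropped.)
δ = d·√(n/2) ⇒ d = δ/√(n/2) = 2.996/√(260/2) = 0.2628.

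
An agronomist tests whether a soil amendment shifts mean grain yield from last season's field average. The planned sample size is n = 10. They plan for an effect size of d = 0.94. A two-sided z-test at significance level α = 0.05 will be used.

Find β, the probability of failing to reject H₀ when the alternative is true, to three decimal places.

Noncentrality parameter: δ = d·√n = 0.94 × √10 = 2.9725
Critical value for a two-sided test at α = 0.05: z_{α/2} = 1.960.
Power = Φ(δ − 1.960) + Φ(−δ − 1.960) = Φ(1.013) + Φ(-4.933) = 0.8444 + 0.0000 = 0.8444.
Type II error: β = 1 − power = 1 − 0.8444 = 0.1556.

β ≈ 0.156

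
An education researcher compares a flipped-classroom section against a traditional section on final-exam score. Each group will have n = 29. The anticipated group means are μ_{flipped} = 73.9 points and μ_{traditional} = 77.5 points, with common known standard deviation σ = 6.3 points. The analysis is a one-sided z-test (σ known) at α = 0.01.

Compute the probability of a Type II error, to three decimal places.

β ≈ 0.560

Standardized effect: d = |μ_{flipped} − μ_{traditional}| / σ = |73.9 − 77.5| / 6.3 = 0.5714
Noncentrality parameter: δ = d·√(n/2) = 0.5714 × √(29/2) = 2.1759
Critical value for a one-sided test at α = 0.01: z_α = 2.326.
Power = P(Z > 2.326 − δ) = Φ(-0.150) = 0.4402.
Type II error: β = 1 − power = 1 − 0.4402 = 0.5598.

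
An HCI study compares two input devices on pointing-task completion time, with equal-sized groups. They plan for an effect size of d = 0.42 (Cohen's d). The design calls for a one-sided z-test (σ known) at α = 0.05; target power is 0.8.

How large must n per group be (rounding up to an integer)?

n = 71 per group

Set Φ(δ − 1.645) = 0.8; then δ − 1.645 = Φ⁻¹(0.8) = 0.842, giving δ = 2.486.
δ = d·√(n/2) ⇒ n = 2(δ/d)² = 2 × (2.486 / 0.42)² = 70.10.
Round up to the next whole unit.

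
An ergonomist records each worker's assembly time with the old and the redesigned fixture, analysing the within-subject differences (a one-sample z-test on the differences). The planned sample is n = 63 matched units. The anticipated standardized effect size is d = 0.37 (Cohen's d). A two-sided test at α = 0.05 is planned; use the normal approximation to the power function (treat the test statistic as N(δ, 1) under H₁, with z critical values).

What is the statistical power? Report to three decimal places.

Noncentrality parameter: δ = d·√n = 0.37 × √63 = 2.9368
Critical value for a two-sided test at α = 0.05: z_{α/2} = 1.960.
Power = Φ(δ − 1.960) + Φ(−δ − 1.960) = Φ(0.977) + Φ(-4.897) = 0.8357 + 0.0000 = 0.8357.

Power ≈ 0.836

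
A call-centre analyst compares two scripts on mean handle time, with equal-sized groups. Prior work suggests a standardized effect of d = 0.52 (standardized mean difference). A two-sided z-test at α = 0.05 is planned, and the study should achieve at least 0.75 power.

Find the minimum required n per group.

For power 0.75 need Φ(δ − z_{0.025}) = 0.75, so δ = z_{0.025} + z_{0.25} = 1.960 + 0.674 = 2.634.
(The Φ(−δ − z_{α/2}) term is vanishingly small for δ > 0 and is dropped in the standard sample-size formula.)
δ = d·√(n/2) ⇒ n = 2(δ/d)² = 2 × (2.634 / 0.52)² = 51.33.
Rounding up, n = 52 per group.

n = 52 per group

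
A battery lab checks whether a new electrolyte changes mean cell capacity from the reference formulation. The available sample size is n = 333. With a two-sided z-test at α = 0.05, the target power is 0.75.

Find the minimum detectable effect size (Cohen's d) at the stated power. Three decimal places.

Required noncentrality: δ = z_{0.025} + z_{0.25} = 1.960 + 0.674 = 2.634.
(Lower-tail contribution to power is negligible for δ > 0.)
δ = d·√n ⇒ d = δ/√n = 2.634/√333 = 0.1444.

d ≈ 0.144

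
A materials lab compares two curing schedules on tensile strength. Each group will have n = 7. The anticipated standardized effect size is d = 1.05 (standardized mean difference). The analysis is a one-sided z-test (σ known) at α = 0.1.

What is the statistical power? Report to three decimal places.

Noncentrality parameter: δ = d·√(n/2) = 1.05 × √(7/2) = 1.9644
Critical value for a one-sided test at α = 0.1: z_α = 1.282.
Power = Φ(δ − 1.282) = Φ(0.683) = 0.7526.

Power ≈ 0.753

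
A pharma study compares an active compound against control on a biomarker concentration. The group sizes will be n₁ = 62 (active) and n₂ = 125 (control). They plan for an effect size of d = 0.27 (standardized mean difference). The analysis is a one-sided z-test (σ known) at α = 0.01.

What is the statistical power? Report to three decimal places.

Power ≈ 0.278

Noncentrality parameter: δ = d / √(1/n₁ + 1/n₂) = 0.27 / √(1/62 + 1/125) = 1.7382
One-sided α = 0.01 → critical value z_{0.01} = 2.326.
Power = P(Z > 2.326 − δ) = Φ(-0.588) = 0.2782.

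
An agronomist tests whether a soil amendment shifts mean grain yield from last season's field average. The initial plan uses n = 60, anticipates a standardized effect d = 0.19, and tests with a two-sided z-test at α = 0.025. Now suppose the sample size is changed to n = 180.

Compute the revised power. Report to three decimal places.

With n = 180: δ = d·√n = 0.19 × √180 = 2.5491. Critical value z_{0.0125} = 2.241.
Revised power = Φ(δ − 2.241) + Φ(−δ − 2.241) = Φ(0.308) + Φ(-4.791) = 0.6209 + 0.0000 = 0.6209.

Power ≈ 0.621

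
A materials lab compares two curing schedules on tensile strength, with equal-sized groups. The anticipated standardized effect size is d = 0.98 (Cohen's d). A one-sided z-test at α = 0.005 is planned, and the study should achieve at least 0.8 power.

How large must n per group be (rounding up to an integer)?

n = 25 per group

For power 0.8 need Φ(δ − z_{0.005}) = 0.8, so δ = z_{0.005} + z_{0.20} = 2.576 + 0.842 = 3.417.
δ = d·√(n/2) ⇒ n = 2(δ/d)² = 2 × (3.417 / 0.98)² = 24.32.
Round up to the next whole unit.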